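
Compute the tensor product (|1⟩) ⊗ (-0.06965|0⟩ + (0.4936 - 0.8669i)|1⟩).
-0.06965|10⟩ + (0.4936 - 0.8669i)|11⟩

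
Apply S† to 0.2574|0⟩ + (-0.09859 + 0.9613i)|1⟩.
0.2574|0⟩ + (0.9613 + 0.09859i)|1⟩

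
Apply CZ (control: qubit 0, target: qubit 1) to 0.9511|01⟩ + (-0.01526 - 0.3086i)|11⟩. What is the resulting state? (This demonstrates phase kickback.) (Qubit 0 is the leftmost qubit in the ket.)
0.9511|01⟩ + (0.01526 + 0.3086i)|11⟩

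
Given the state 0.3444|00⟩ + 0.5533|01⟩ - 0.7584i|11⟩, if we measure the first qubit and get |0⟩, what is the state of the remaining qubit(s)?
0.5284|0⟩ + 0.849|1⟩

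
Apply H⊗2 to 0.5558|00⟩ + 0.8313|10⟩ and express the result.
0.6936|00⟩ + 0.6936|01⟩ - 0.1378|10⟩ - 0.1378|11⟩

H⊗2 gives amp(|y⟩) = (1/2) Σ_x (−1)^(x·y) amp(|x⟩), where x·y is the number of positions in which both x and y have a 1.
|00⟩: (0.5558 + 0.8313)/2 = 0.6936
|01⟩: (0.5558 + 0.8313)/2 = 0.6936
|10⟩: (0.5558 - 0.8313)/2 = -0.1378
|11⟩: (0.5558 - 0.8313)/2 = -0.1378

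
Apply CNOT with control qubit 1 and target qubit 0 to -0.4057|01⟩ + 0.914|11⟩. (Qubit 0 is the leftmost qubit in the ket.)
0.914|01⟩ - 0.4057|11⟩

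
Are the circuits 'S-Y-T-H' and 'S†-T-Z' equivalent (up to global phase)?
No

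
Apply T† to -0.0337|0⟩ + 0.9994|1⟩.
-0.0337|0⟩ + (0.7067 - 0.7067i)|1⟩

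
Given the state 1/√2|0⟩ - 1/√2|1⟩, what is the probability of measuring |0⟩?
1/2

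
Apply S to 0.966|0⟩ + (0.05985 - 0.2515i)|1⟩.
0.966|0⟩ + (0.2515 + 0.05985i)|1⟩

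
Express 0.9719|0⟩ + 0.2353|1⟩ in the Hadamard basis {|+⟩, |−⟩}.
0.8536|+⟩ + 0.5209|−⟩

With |ψ⟩ = α|0⟩ + β|1⟩, the Hadamard-basis coefficients are ⟨+|ψ⟩ = (α + β)/√2 and ⟨−|ψ⟩ = (α − β)/√2.
Here α = 0.9719, β = 0.2353: (α + β)/√2 = 0.8536, (α − β)/√2 = 0.5209.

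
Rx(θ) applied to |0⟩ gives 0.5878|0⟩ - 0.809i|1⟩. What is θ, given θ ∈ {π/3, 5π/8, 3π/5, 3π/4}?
3π/5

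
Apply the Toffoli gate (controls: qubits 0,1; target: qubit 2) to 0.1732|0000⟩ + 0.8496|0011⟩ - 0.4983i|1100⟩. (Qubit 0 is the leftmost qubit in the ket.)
0.1732|0000⟩ + 0.8496|0011⟩ - 0.4983i|1110⟩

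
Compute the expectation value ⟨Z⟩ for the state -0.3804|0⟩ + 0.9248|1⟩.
-0.7106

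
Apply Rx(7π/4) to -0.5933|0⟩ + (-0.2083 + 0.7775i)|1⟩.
(0.8457 + 0.07971i)|0⟩ + (0.1924 - 0.4913i)|1⟩

Rx(7π/4) = [[cos(θ/2), −i·sin(θ/2)], [−i·sin(θ/2), cos(θ/2)]]; θ = 7π/4, cos(θ/2) ≈ -0.92388, sin(θ/2) ≈ 0.382683.
With a = amp(|0⟩) = -0.5933 and b = amp(|1⟩) = (-0.2083 + 0.7775i):
new amp(|0⟩) = (-0.92388)·a + (-0.382683i)·b = (0.8457 + 0.07971i)
new amp(|1⟩) = (-0.382683i)·a + (-0.92388)·b = (0.1924 - 0.4913i)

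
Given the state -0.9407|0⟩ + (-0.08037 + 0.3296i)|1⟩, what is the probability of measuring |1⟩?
0.1151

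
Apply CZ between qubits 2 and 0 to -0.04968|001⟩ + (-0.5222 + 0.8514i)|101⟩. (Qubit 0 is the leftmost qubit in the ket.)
-0.04968|001⟩ + (0.5222 - 0.8514i)|101⟩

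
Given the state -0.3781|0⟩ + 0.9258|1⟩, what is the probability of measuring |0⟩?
0.143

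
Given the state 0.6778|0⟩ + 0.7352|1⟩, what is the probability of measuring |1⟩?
0.5405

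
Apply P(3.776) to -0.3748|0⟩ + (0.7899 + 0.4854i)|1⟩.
-0.3748|0⟩ + (-0.3485 - 0.8591i)|1⟩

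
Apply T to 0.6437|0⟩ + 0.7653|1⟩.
0.6437|0⟩ + (0.5411 + 0.5411i)|1⟩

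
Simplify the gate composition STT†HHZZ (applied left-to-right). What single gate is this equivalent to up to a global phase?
S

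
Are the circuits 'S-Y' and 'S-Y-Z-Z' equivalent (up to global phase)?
Yes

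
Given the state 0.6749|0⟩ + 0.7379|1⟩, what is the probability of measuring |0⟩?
0.4555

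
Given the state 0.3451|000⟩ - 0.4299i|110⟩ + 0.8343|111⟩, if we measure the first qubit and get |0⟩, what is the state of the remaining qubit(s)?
|00⟩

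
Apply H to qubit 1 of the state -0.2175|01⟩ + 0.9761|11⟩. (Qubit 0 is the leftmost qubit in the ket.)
-0.1538|00⟩ + 0.1538|01⟩ + 0.6902|10⟩ - 0.6902|11⟩

H on qubit 1 mixes each pair of kets that differ only in qubit 1: amplitudes (a, b) of (|…0…⟩, |…1…⟩) become ((a + b)/√2, (a − b)/√2). Kets absent from the input have amplitude 0.
(|00⟩, |01⟩): (a, b) = (0, -0.2175) → (-0.1538, 0.1538)
(|10⟩, |11⟩): (a, b) = (0, 0.9761) → (0.6902, -0.6902)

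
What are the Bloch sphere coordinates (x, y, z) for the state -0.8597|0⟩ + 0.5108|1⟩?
(-0.8783, 0, 0.4782)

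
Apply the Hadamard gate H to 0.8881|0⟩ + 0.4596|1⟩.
0.953|0⟩ + 0.303|1⟩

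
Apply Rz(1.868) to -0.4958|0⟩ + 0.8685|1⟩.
(-0.2948 + 0.3986i)|0⟩ + (0.5164 + 0.6983i)|1⟩

Rz(1.868) = [[e^(−iθ/2), 0], [0, e^(iθ/2)]] with e^(±iθ/2) = cos(θ/2) ± i·sin(θ/2); θ = 1.868, cos(θ/2) ≈ 0.594623, sin(θ/2) ≈ 0.804005.
With a = amp(|0⟩) = -0.4958 and b = amp(|1⟩) = 0.8685:
new amp(|0⟩) = (0.594623 - 0.804005i)·a = (-0.2948 + 0.3986i)
new amp(|1⟩) = (0.594623 + 0.804005i)·b = (0.5164 + 0.6983i)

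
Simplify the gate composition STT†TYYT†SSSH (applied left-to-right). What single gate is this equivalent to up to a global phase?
H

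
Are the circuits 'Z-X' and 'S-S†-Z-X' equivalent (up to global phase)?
Yes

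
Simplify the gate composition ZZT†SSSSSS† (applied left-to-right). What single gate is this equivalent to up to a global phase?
T†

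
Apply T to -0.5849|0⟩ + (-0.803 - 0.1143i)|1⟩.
-0.5849|0⟩ + (-0.487 - 0.6486i)|1⟩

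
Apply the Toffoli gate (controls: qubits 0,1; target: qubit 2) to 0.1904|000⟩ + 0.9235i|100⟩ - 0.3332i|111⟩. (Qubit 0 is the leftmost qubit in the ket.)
0.1904|000⟩ + 0.9235i|100⟩ - 0.3332i|110⟩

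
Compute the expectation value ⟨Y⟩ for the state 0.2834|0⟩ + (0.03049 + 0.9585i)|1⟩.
0.5433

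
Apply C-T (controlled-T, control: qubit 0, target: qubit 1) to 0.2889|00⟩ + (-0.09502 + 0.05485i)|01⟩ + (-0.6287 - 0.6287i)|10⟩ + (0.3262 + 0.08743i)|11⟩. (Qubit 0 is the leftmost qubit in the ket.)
0.2889|00⟩ + (-0.09502 + 0.05485i)|01⟩ + (-0.6287 - 0.6287i)|10⟩ + (0.1688 + 0.2925i)|11⟩

C-T leaves the control-|0⟩ kets |00⟩, |01⟩ unchanged and applies T to qubit 1 on the control-|1⟩ pair (|10⟩, |11⟩).
T = [[1, 0], [0, (1/√2 + (1/√2)i)]].
With a = amp(|10⟩) = (-0.6287 - 0.6287i) and b = amp(|11⟩) = (0.3262 + 0.08743i):
new amp(|10⟩) = (1)·a = (-0.6287 - 0.6287i)
new amp(|11⟩) = (1/√2 + (1/√2)i)·b = (0.1688 + 0.2925i)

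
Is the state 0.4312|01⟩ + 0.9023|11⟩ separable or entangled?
Separable

Writing the state as a|00⟩ + b|01⟩ + c|10⟩ + d|11⟩, it is a product state iff ad − bc = 0.
Here (a, b, c, d) = (0, 0.4312, 0, 0.9023): ad − bc = (0)(0.9023) − (0.4312)(0) = 0, so the state is separable.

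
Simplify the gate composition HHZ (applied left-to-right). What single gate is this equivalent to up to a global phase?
Z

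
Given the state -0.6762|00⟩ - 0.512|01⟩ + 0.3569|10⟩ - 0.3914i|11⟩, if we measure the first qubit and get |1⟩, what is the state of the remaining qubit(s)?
0.6738|0⟩ - 0.7389i|1⟩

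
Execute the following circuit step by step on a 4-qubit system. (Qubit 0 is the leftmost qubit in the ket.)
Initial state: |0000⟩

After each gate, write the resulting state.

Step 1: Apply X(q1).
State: |0100⟩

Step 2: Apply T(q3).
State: |0100⟩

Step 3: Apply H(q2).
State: 1/√2|0100⟩ + 1/√2|0110⟩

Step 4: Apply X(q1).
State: 1/√2|0000⟩ + 1/√2|0010⟩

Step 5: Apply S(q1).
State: 1/√2|0000⟩ + 1/√2|0010⟩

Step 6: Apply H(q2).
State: |0000⟩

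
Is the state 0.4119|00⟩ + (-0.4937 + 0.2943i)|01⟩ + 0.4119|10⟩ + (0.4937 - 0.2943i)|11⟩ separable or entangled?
Entangled

Writing the state as a|00⟩ + b|01⟩ + c|10⟩ + d|11⟩, it is a product state iff ad − bc = 0.
Here (a, b, c, d) = (0.4119, (-0.4937 + 0.2943i), 0.4119, (0.4937 - 0.2943i)): ad − bc = (0.4119)(0.4937 - 0.2943i) − (-0.4937 + 0.2943i)(0.4119) = (0.4067 - 0.2424i) ≠ 0, so the state is entangled.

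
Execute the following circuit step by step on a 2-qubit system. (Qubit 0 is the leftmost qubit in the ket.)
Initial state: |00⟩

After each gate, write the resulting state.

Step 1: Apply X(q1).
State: |01⟩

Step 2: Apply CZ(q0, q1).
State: |01⟩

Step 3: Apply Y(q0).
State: i|11⟩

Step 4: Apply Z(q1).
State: -i|11⟩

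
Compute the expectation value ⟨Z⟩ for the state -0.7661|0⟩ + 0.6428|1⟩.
0.1737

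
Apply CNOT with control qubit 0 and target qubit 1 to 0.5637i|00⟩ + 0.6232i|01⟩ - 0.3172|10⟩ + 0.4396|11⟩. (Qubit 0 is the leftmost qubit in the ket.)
0.5637i|00⟩ + 0.6232i|01⟩ + 0.4396|10⟩ - 0.3172|11⟩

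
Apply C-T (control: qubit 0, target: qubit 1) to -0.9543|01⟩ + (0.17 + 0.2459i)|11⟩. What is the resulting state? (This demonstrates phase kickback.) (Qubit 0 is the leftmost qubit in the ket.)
-0.9543|01⟩ + (-0.05367 + 0.2941i)|11⟩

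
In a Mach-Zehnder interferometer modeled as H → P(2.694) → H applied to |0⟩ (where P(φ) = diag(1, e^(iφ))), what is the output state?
(0.04925 + 0.2164i)|0⟩ + (0.9507 - 0.2164i)|1⟩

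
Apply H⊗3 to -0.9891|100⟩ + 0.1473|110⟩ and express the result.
-0.2976|000⟩ - 0.2976|001⟩ - 0.4018|010⟩ - 0.4018|011⟩ + 0.2976|100⟩ + 0.2976|101⟩ + 0.4018|110⟩ + 0.4018|111⟩

H⊗3 gives amp(|y⟩) = (1/2√2) Σ_x (−1)^(x·y) amp(|x⟩), where x·y is the number of positions in which both x and y have a 1.
|000⟩: (-0.9891 + 0.1473)/(2√2) = -0.2976
|001⟩: (-0.9891 + 0.1473)/(2√2) = -0.2976
|010⟩: (-0.9891 - 0.1473)/(2√2) = -0.4018
|011⟩: (-0.9891 - 0.1473)/(2√2) = -0.4018
|100⟩: (0.9891 - 0.1473)/(2√2) = 0.2976
|101⟩: (0.9891 - 0.1473)/(2√2) = 0.2976
|110⟩: (0.9891 + 0.1473)/(2√2) = 0.4018
|111⟩: (0.9891 + 0.1473)/(2√2) = 0.4018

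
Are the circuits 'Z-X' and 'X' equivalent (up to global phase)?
No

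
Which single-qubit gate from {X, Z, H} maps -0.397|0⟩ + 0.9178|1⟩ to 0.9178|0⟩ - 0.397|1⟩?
X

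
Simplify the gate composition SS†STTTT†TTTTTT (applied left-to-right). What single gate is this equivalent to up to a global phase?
S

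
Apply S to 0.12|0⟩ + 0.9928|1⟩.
0.12|0⟩ + 0.9928i|1⟩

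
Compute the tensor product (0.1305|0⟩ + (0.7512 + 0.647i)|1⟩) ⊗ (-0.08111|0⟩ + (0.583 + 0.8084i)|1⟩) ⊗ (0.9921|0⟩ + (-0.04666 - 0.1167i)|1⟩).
-0.0105|000⟩ + (0.0004939 + 0.001235i)|001⟩ + (0.07548 + 0.1047i)|010⟩ + (0.008761 - 0.0138i)|011⟩ + (-0.06045 - 0.05206i)|100⟩ + (-0.003281 + 0.009559i)|101⟩ + (-0.08441 + 0.9767i)|110⟩ + (0.1189 - 0.03601i)|111⟩

amp(|b₁b₂…⟩) = product of the factor amplitudes for bits b₁, b₂, …; only kets whose every factor amplitude is nonzero survive.
|000⟩: (0.1305)(-0.08111)(0.9921) = -0.0105
|001⟩: (0.1305)(-0.08111)(-0.04666 - 0.1167i) = (0.0004939 + 0.001235i)
|010⟩: (0.1305)(0.583 + 0.8084i)(0.9921) = (0.07548 + 0.1047i)
|011⟩: (0.1305)(0.583 + 0.8084i)(-0.04666 - 0.1167i) = (0.008761 - 0.0138i)
|100⟩: (0.7512 + 0.647i)(-0.08111)(0.9921) = (-0.06045 - 0.05206i)
|101⟩: (0.7512 + 0.647i)(-0.08111)(-0.04666 - 0.1167i) = (-0.003281 + 0.009559i)
|110⟩: (0.7512 + 0.647i)(0.583 + 0.8084i)(0.9921) = (-0.08441 + 0.9767i)
|111⟩: (0.7512 + 0.647i)(0.583 + 0.8084i)(-0.04666 - 0.1167i) = (0.1189 - 0.03601i)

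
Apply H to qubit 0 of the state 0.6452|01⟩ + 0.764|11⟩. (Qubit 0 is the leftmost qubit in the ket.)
0.9965|01⟩ - 0.084|11⟩

H on qubit 0 mixes each pair of kets that differ only in qubit 0: amplitudes (a, b) of (|…0…⟩, |…1…⟩) become ((a + b)/√2, (a − b)/√2). Kets absent from the input have amplitude 0.
(|01⟩, |11⟩): (a, b) = (0.6452, 0.764) → (0.9965, -0.084)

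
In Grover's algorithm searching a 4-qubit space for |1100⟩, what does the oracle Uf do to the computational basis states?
Uf|x⟩ = -|x⟩ if x = 1100, else |x⟩ (phase flip on target)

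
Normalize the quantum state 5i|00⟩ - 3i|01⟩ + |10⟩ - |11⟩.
0.8333i|00⟩ - (1/2)i|01⟩ + 0.1667|10⟩ - 0.1667|11⟩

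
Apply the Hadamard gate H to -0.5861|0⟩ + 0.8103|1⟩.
0.1585|0⟩ - 0.9874|1⟩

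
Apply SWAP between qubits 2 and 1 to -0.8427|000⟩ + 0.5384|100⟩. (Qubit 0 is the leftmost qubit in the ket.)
-0.8427|000⟩ + 0.5384|100⟩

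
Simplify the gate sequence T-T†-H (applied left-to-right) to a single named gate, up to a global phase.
H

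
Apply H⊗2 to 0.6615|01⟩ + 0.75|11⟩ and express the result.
0.7058|00⟩ - 0.7058|01⟩ - 0.04425|10⟩ + 0.04425|11⟩

H⊗2 gives amp(|y⟩) = (1/2) Σ_x (−1)^(x·y) amp(|x⟩), where x·y is the number of positions in which both x and y have a 1.
|00⟩: (0.6615 + 0.75)/2 = 0.7058
|01⟩: (-0.6615 - 0.75)/2 = -0.7058
|10⟩: (0.6615 - 0.75)/2 = -0.04425
|11⟩: (-0.6615 + 0.75)/2 = 0.04425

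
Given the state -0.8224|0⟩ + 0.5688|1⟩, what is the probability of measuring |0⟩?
0.6763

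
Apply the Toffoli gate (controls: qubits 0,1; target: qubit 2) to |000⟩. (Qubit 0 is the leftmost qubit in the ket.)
|000⟩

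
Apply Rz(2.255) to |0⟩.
(0.4289 - 0.9033i)|0⟩

Rz(2.255) = [[e^(−iθ/2), 0], [0, e^(iθ/2)]] with e^(±iθ/2) = cos(θ/2) ± i·sin(θ/2); θ = 2.255, cos(θ/2) ≈ 0.42892, sin(θ/2) ≈ 0.903343.
With a = amp(|0⟩) = 1 and b = amp(|1⟩) = 0:
new amp(|0⟩) = (0.42892 - 0.903343i)·a = (0.4289 - 0.9033i)
new amp(|1⟩) = (0.42892 + 0.903343i)·b = 0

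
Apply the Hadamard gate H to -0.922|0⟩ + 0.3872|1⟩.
-0.3782|0⟩ - 0.9257|1⟩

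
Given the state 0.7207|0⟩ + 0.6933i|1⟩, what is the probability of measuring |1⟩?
0.4807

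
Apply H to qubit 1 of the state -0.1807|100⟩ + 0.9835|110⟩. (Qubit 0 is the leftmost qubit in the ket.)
0.5677|100⟩ - 0.8232|110⟩

H on qubit 1 mixes each pair of kets that differ only in qubit 1: amplitudes (a, b) of (|…0…⟩, |…1…⟩) become ((a + b)/√2, (a − b)/√2). Kets absent from the input have amplitude 0.
(|100⟩, |110⟩): (a, b) = (-0.1807, 0.9835) → (0.5677, -0.8232)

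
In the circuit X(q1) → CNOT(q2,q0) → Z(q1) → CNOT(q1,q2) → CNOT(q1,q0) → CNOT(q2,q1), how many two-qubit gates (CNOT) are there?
4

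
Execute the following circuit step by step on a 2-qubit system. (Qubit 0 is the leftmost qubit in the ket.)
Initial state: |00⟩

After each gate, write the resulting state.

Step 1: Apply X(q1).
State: |01⟩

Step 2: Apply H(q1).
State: 1/√2|00⟩ - 1/√2|01⟩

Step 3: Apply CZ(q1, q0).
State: 1/√2|00⟩ - 1/√2|01⟩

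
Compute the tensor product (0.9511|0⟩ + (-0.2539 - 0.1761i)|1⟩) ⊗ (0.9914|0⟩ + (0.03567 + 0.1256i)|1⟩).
0.9429|00⟩ + (0.03393 + 0.1195i)|01⟩ + (-0.2517 - 0.1746i)|10⟩ + (0.01306 - 0.03817i)|11⟩

amp(|b₁b₂…⟩) = product of the factor amplitudes for bits b₁, b₂, …; only kets whose every factor amplitude is nonzero survive.
|00⟩: (0.9511)(0.9914) = 0.9429
|01⟩: (0.9511)(0.03567 + 0.1256i) = (0.03393 + 0.1195i)
|10⟩: (-0.2539 - 0.1761i)(0.9914) = (-0.2517 - 0.1746i)
|11⟩: (-0.2539 - 0.1761i)(0.03567 + 0.1256i) = (0.01306 - 0.03817i)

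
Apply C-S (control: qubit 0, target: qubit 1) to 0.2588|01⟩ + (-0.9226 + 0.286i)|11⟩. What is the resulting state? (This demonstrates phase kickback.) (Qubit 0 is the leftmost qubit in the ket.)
0.2588|01⟩ + (-0.286 - 0.9226i)|11⟩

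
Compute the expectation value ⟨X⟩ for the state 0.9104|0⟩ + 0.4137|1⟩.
0.7533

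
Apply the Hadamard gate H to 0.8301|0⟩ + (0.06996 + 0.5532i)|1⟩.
(0.6364 + 0.3912i)|0⟩ + (0.5375 - 0.3912i)|1⟩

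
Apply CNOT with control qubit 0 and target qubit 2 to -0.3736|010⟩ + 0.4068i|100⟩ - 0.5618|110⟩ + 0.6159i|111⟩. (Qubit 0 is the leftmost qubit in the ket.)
-0.3736|010⟩ + 0.4068i|101⟩ + 0.6159i|110⟩ - 0.5618|111⟩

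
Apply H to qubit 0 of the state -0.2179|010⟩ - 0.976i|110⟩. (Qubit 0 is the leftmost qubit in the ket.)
(-0.1541 - 0.6901i)|010⟩ + (-0.1541 + 0.6901i)|110⟩

H on qubit 0 mixes each pair of kets that differ only in qubit 0: amplitudes (a, b) of (|…0…⟩, |…1…⟩) become ((a + b)/√2, (a − b)/√2). Kets absent from the input have amplitude 0.
(|010⟩, |110⟩): (a, b) = (-0.2179, -0.976i) → ((-0.1541 - 0.6901i), (-0.1541 + 0.6901i))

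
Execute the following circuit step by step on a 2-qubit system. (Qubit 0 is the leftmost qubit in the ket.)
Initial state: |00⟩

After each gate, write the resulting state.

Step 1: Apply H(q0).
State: 1/√2|00⟩ + 1/√2|10⟩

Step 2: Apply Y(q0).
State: -(1/√2)i|00⟩ + (1/√2)i|10⟩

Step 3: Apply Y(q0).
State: 1/√2|00⟩ + 1/√2|10⟩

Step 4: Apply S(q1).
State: 1/√2|00⟩ + 1/√2|10⟩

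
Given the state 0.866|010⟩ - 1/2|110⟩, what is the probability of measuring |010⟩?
0.75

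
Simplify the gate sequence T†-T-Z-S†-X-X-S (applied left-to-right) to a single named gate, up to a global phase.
Z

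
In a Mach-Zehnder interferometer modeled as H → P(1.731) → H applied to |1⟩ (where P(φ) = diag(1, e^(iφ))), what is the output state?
(0.5798 - 0.4936i)|0⟩ + (0.4202 + 0.4936i)|1⟩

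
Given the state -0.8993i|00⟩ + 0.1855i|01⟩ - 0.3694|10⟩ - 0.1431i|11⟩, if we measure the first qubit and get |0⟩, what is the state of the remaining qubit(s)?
-0.9794i|0⟩ + 0.202i|1⟩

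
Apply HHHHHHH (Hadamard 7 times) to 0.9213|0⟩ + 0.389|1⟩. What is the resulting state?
0.9265|0⟩ + 0.3764|1⟩

H² = I, so H^7 = H: a single Hadamard. With (a, b) = (0.9213, 0.389), H gives ((a + b)/√2, (a − b)/√2) = (0.9265, 0.3764).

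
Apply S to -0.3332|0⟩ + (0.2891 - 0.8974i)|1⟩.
-0.3332|0⟩ + (0.8974 + 0.2891i)|1⟩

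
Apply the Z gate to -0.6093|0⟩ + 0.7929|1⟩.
-0.6093|0⟩ - 0.7929|1⟩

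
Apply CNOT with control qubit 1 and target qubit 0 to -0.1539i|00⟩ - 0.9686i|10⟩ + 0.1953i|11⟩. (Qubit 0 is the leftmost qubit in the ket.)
-0.1539i|00⟩ + 0.1953i|01⟩ - 0.9686i|10⟩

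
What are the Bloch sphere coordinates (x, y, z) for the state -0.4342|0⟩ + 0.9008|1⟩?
(-0.7823, 0, -0.6229)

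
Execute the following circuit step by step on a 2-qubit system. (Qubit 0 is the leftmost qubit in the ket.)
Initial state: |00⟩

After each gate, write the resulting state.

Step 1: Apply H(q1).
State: 1/√2|00⟩ + 1/√2|01⟩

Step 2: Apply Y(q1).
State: -(1/√2)i|00⟩ + (1/√2)i|01⟩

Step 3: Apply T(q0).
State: -(1/√2)i|00⟩ + (1/√2)i|01⟩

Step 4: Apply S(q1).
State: -(1/√2)i|00⟩ - 1/√2|01⟩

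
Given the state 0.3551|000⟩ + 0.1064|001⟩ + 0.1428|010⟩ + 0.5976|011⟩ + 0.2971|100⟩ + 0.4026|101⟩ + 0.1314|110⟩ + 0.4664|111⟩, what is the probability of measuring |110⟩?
0.01727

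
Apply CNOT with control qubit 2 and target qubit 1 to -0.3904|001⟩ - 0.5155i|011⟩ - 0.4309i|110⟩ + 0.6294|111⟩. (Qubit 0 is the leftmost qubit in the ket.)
-0.5155i|001⟩ - 0.3904|011⟩ + 0.6294|101⟩ - 0.4309i|110⟩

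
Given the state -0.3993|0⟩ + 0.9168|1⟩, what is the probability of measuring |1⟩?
0.8405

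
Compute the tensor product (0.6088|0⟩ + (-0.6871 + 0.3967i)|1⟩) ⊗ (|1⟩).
0.6088|01⟩ + (-0.6871 + 0.3967i)|11⟩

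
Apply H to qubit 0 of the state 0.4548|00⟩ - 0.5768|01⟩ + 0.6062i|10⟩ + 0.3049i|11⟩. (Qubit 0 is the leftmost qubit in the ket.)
(0.3216 + 0.4286i)|00⟩ + (-0.4079 + 0.2156i)|01⟩ + (0.3216 - 0.4286i)|10⟩ + (-0.4079 - 0.2156i)|11⟩

H on qubit 0 mixes each pair of kets that differ only in qubit 0: amplitudes (a, b) of (|…0…⟩, |…1…⟩) become ((a + b)/√2, (a − b)/√2). Kets absent from the input have amplitude 0.
(|00⟩, |10⟩): (a, b) = (0.4548, 0.6062i) → ((0.3216 + 0.4286i), (0.3216 - 0.4286i))
(|01⟩, |11⟩): (a, b) = (-0.5768, 0.3049i) → ((-0.4079 + 0.2156i), (-0.4079 - 0.2156i))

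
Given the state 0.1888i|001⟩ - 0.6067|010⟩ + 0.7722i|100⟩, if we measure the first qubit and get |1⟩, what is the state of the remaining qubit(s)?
i|00⟩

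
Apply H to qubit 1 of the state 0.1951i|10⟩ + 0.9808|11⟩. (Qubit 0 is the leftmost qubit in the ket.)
(0.6935 + 0.138i)|10⟩ + (-0.6935 + 0.138i)|11⟩

H on qubit 1 mixes each pair of kets that differ only in qubit 1: amplitudes (a, b) of (|…0…⟩, |…1…⟩) become ((a + b)/√2, (a − b)/√2). Kets absent from the input have amplitude 0.
(|10⟩, |11⟩): (a, b) = (0.1951i, 0.9808) → ((0.6935 + 0.138i), (-0.6935 + 0.138i))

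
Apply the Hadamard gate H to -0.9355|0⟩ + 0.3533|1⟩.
-0.4117|0⟩ - 0.9113|1⟩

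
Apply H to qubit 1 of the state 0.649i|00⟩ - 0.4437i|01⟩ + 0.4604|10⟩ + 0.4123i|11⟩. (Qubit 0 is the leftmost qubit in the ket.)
0.1452i|00⟩ + 0.7727i|01⟩ + (0.3256 + 0.2915i)|10⟩ + (0.3256 - 0.2915i)|11⟩

H on qubit 1 mixes each pair of kets that differ only in qubit 1: amplitudes (a, b) of (|…0…⟩, |…1…⟩) become ((a + b)/√2, (a − b)/√2). Kets absent from the input have amplitude 0.
(|00⟩, |01⟩): (a, b) = (0.649i, -0.4437i) → (0.1452i, 0.7727i)
(|10⟩, |11⟩): (a, b) = (0.4604, 0.4123i) → ((0.3256 + 0.2915i), (0.3256 - 0.2915i))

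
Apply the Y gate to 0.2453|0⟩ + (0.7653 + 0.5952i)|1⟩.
(0.5952 - 0.7653i)|0⟩ + 0.2453i|1⟩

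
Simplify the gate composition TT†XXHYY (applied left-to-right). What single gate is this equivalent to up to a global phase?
H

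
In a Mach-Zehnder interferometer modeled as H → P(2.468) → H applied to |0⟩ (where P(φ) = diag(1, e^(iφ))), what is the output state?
(0.1092 + 0.3119i)|0⟩ + (0.8908 - 0.3119i)|1⟩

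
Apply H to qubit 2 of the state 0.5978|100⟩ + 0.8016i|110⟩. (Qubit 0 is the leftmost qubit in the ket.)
0.4227|100⟩ + 0.4227|101⟩ + 0.5668i|110⟩ + 0.5668i|111⟩

H on qubit 2 mixes each pair of kets that differ only in qubit 2: amplitudes (a, b) of (|…0…⟩, |…1…⟩) become ((a + b)/√2, (a − b)/√2). Kets absent from the input have amplitude 0.
(|100⟩, |101⟩): (a, b) = (0.5978, 0) → (0.4227, 0.4227)
(|110⟩, |111⟩): (a, b) = (0.8016i, 0) → (0.5668i, 0.5668i)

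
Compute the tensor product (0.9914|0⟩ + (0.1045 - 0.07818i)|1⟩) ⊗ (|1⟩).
0.9914|01⟩ + (0.1045 - 0.07818i)|11⟩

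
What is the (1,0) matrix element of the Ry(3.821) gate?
0.9429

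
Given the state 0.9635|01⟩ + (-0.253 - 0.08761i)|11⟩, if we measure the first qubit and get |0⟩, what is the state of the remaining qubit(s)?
|1⟩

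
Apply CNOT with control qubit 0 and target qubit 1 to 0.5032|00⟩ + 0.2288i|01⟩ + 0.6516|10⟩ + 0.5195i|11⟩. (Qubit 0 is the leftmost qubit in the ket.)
0.5032|00⟩ + 0.2288i|01⟩ + 0.5195i|10⟩ + 0.6516|11⟩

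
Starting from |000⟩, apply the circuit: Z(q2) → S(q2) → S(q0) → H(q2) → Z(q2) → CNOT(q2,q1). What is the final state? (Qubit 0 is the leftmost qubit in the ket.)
1/√2|000⟩ - 1/√2|011⟩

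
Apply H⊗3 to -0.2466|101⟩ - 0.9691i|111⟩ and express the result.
(-0.08719 - 0.3426i)|000⟩ + (0.08719 + 0.3426i)|001⟩ + (-0.08719 + 0.3426i)|010⟩ + (0.08719 - 0.3426i)|011⟩ + (0.08719 + 0.3426i)|100⟩ + (-0.08719 - 0.3426i)|101⟩ + (0.08719 - 0.3426i)|110⟩ + (-0.08719 + 0.3426i)|111⟩

H⊗3 gives amp(|y⟩) = (1/2√2) Σ_x (−1)^(x·y) amp(|x⟩), where x·y is the number of positions in which both x and y have a 1.
|000⟩: (-0.2466 - 0.9691i)/(2√2) = (-0.08719 - 0.3426i)
|001⟩: (0.2466 + 0.9691i)/(2√2) = (0.08719 + 0.3426i)
|010⟩: (-0.2466 + 0.9691i)/(2√2) = (-0.08719 + 0.3426i)
|011⟩: (0.2466 - 0.9691i)/(2√2) = (0.08719 - 0.3426i)
|100⟩: (0.2466 + 0.9691i)/(2√2) = (0.08719 + 0.3426i)
|101⟩: (-0.2466 - 0.9691i)/(2√2) = (-0.08719 - 0.3426i)
|110⟩: (0.2466 - 0.9691i)/(2√2) = (0.08719 - 0.3426i)
|111⟩: (-0.2466 + 0.9691i)/(2√2) = (-0.08719 + 0.3426i)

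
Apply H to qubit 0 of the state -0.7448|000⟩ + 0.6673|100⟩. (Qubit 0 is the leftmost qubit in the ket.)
-0.0548|000⟩ - 0.9985|100⟩

H on qubit 0 mixes each pair of kets that differ only in qubit 0: amplitudes (a, b) of (|…0…⟩, |…1…⟩) become ((a + b)/√2, (a − b)/√2). Kets absent from the input have amplitude 0.
(|000⟩, |100⟩): (a, b) = (-0.7448, 0.6673) → (-0.0548, -0.9985)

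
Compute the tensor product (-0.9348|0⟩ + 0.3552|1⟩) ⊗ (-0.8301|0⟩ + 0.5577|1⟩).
0.776|00⟩ - 0.5213|01⟩ - 0.2949|10⟩ + 0.1981|11⟩

amp(|b₁b₂…⟩) = product of the factor amplitudes for bits b₁, b₂, …; only kets whose every factor amplitude is nonzero survive.
|00⟩: (-0.9348)(-0.8301) = 0.776
|01⟩: (-0.9348)(0.5577) = -0.5213
|10⟩: (0.3552)(-0.8301) = -0.2949
|11⟩: (0.3552)(0.5577) = 0.1981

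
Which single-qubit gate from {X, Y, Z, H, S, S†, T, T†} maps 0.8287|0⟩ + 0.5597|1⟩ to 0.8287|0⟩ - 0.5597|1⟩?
Z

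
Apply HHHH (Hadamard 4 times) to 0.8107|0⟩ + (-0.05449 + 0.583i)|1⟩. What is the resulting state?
0.8107|0⟩ + (-0.05449 + 0.583i)|1⟩

H² = I, so an even number of Hadamards cancels: H^4 = I and the state is unchanged.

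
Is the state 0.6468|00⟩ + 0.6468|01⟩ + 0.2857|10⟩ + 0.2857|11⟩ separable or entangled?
Separable

Writing the state as a|00⟩ + b|01⟩ + c|10⟩ + d|11⟩, it is a product state iff ad − bc = 0.
Here (a, b, c, d) = (0.6468, 0.6468, 0.2857, 0.2857): ad − bc = (0.6468)(0.2857) − (0.6468)(0.2857) = 0, so the state is separable.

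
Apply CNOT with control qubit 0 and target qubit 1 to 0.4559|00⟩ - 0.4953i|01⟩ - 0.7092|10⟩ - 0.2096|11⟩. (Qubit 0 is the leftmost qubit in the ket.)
0.4559|00⟩ - 0.4953i|01⟩ - 0.2096|10⟩ - 0.7092|11⟩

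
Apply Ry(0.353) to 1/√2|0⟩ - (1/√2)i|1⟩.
(0.6961 + 0.1242i)|0⟩ + (0.1242 - 0.6961i)|1⟩

Ry(0.353) = [[cos(θ/2), −sin(θ/2)], [sin(θ/2), cos(θ/2)]]; θ = 0.353, cos(θ/2) ≈ 0.984464, sin(θ/2) ≈ 0.175585.
With a = amp(|0⟩) = 1/√2 and b = amp(|1⟩) = -(1/√2)i:
new amp(|0⟩) = (0.984464)·a + (-0.175585)·b = (0.6961 + 0.1242i)
new amp(|1⟩) = (0.175585)·a + (0.984464)·b = (0.1242 - 0.6961i)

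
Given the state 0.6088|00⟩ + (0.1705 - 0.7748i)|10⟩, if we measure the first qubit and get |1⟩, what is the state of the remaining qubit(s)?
(0.2149 - 0.9766i)|0⟩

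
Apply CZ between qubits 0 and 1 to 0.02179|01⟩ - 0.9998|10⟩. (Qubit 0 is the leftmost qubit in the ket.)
0.02179|01⟩ - 0.9998|10⟩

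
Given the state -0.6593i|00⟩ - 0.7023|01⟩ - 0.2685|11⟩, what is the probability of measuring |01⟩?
0.4932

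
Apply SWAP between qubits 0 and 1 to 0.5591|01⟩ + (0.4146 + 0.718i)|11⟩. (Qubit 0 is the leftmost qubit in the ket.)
0.5591|10⟩ + (0.4146 + 0.718i)|11⟩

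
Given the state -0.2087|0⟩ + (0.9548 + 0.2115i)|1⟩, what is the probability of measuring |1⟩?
0.9564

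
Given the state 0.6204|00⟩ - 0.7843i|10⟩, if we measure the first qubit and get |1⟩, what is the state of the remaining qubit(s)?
-i|0⟩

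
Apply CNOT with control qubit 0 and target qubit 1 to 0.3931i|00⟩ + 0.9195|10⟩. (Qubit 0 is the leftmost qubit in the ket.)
0.3931i|00⟩ + 0.9195|11⟩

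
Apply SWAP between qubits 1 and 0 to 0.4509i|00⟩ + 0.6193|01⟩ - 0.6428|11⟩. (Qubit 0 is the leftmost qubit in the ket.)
0.4509i|00⟩ + 0.6193|10⟩ - 0.6428|11⟩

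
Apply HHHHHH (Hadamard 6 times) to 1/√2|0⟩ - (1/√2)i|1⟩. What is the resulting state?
1/√2|0⟩ - (1/√2)i|1⟩

H² = I, so an even number of Hadamards cancels: H^6 = I and the state is unchanged.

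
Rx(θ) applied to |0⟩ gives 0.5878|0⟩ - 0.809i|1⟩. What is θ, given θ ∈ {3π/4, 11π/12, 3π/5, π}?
3π/5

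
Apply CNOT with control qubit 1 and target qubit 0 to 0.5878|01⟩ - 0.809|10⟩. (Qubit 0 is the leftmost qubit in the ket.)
-0.809|10⟩ + 0.5878|11⟩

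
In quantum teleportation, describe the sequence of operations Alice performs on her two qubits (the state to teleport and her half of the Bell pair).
CNOT (state → Bell), then H on state qubit, then measure both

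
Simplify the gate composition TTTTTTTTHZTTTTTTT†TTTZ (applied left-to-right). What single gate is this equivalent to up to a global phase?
H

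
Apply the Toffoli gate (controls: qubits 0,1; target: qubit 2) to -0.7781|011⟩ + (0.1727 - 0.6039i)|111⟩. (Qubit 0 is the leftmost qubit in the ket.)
-0.7781|011⟩ + (0.1727 - 0.6039i)|110⟩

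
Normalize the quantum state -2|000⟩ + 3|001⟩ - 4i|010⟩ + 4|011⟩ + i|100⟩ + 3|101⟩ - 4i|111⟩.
-0.2374|000⟩ + 0.356|001⟩ - 0.4747i|010⟩ + 0.4747|011⟩ + 0.1187i|100⟩ + 0.356|101⟩ - 0.4747i|111⟩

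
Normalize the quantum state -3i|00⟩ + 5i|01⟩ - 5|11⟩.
-0.3906i|00⟩ + 0.6509i|01⟩ - 0.6509|11⟩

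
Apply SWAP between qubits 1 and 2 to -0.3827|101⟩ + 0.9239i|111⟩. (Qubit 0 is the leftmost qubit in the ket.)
-0.3827|110⟩ + 0.9239i|111⟩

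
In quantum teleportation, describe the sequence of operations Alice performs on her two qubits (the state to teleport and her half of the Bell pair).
CNOT (state → Bell), then H on state qubit, then measure both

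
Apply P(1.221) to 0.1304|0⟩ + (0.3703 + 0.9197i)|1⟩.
0.1304|0⟩ + (-0.7371 + 0.6631i)|1⟩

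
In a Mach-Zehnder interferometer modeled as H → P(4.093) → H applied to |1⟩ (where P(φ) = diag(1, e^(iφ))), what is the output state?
(0.7903 + 0.4071i)|0⟩ + (0.2097 - 0.4071i)|1⟩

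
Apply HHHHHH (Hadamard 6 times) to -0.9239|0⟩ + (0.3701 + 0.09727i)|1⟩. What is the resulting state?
-0.9239|0⟩ + (0.3701 + 0.09727i)|1⟩

H² = I, so an even number of Hadamards cancels: H^6 = I and the state is unchanged.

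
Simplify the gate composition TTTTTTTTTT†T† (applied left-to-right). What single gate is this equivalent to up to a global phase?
T†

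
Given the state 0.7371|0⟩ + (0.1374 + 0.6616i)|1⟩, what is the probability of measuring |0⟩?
0.5433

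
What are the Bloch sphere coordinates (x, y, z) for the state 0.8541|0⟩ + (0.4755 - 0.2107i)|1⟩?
(0.8122, -0.3599, 0.459)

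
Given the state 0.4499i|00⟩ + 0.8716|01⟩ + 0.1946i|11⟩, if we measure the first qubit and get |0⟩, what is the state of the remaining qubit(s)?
0.4587i|0⟩ + 0.8886|1⟩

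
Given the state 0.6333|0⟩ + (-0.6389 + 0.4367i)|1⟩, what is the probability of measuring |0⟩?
0.4011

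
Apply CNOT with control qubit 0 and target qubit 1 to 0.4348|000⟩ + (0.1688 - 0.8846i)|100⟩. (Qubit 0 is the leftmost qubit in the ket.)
0.4348|000⟩ + (0.1688 - 0.8846i)|110⟩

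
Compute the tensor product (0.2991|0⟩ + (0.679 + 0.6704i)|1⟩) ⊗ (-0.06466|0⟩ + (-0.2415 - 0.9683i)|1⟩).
-0.01934|00⟩ + (-0.07223 - 0.2896i)|01⟩ + (-0.0439 - 0.04335i)|10⟩ + (0.4852 - 0.8194i)|11⟩

amp(|b₁b₂…⟩) = product of the factor amplitudes for bits b₁, b₂, …; only kets whose every factor amplitude is nonzero survive.
|00⟩: (0.2991)(-0.06466) = -0.01934
|01⟩: (0.2991)(-0.2415 - 0.9683i) = (-0.07223 - 0.2896i)
|10⟩: (0.679 + 0.6704i)(-0.06466) = (-0.0439 - 0.04335i)
|11⟩: (0.679 + 0.6704i)(-0.2415 - 0.9683i) = (0.4852 - 0.8194i)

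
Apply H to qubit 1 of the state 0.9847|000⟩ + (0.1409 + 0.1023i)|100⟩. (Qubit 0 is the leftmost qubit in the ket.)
0.6963|000⟩ + 0.6963|010⟩ + (0.09963 + 0.07234i)|100⟩ + (0.09963 + 0.07234i)|110⟩

H on qubit 1 mixes each pair of kets that differ only in qubit 1: amplitudes (a, b) of (|…0…⟩, |…1…⟩) become ((a + b)/√2, (a − b)/√2). Kets absent from the input have amplitude 0.
(|000⟩, |010⟩): (a, b) = (0.9847, 0) → (0.6963, 0.6963)
(|100⟩, |110⟩): (a, b) = ((0.1409 + 0.1023i), 0) → ((0.09963 + 0.07234i), (0.09963 + 0.07234i))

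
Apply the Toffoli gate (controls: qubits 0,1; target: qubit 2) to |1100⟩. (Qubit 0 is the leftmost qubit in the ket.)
|1110⟩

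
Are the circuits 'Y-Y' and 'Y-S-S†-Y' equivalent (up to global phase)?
Yes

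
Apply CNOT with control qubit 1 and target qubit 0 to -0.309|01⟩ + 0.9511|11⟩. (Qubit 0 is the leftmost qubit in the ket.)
0.9511|01⟩ - 0.309|11⟩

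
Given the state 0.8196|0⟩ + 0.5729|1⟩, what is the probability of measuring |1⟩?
0.3282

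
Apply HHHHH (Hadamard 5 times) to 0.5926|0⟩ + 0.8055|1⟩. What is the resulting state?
0.9886|0⟩ - 0.1505|1⟩

H² = I, so H^5 = H: a single Hadamard. With (a, b) = (0.5926, 0.8055), H gives ((a + b)/√2, (a − b)/√2) = (0.9886, -0.1505).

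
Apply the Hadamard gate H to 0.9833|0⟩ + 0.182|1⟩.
0.824|0⟩ + 0.5666|1⟩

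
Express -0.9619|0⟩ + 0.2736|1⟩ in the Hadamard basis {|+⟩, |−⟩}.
-0.4867|+⟩ - 0.8736|−⟩

With |ψ⟩ = α|0⟩ + β|1⟩, the Hadamard-basis coefficients are ⟨+|ψ⟩ = (α + β)/√2 and ⟨−|ψ⟩ = (α − β)/√2.
Here α = -0.9619, β = 0.2736: (α + β)/√2 = -0.4867, (α − β)/√2 = -0.8736.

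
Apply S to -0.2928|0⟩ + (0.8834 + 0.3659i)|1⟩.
-0.2928|0⟩ + (-0.3659 + 0.8834i)|1⟩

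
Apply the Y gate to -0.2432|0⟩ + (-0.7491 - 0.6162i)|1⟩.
(-0.6162 + 0.7491i)|0⟩ - 0.2432i|1⟩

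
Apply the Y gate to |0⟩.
i|1⟩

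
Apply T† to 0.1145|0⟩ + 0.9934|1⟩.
0.1145|0⟩ + (0.7024 - 0.7024i)|1⟩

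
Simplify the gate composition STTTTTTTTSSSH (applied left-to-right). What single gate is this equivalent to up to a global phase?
H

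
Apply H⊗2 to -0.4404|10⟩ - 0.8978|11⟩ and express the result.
-0.6691|00⟩ + 0.2287|01⟩ + 0.6691|10⟩ - 0.2287|11⟩

H⊗2 gives amp(|y⟩) = (1/2) Σ_x (−1)^(x·y) amp(|x⟩), where x·y is the number of positions in which both x and y have a 1.
|00⟩: (-0.4404 - 0.8978)/2 = -0.6691
|01⟩: (-0.4404 + 0.8978)/2 = 0.2287
|10⟩: (0.4404 + 0.8978)/2 = 0.6691
|11⟩: (0.4404 - 0.8978)/2 = -0.2287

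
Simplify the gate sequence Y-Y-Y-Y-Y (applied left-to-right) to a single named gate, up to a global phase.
Y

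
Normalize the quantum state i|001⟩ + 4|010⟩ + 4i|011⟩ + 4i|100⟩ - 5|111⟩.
0.1162i|001⟩ + 0.465|010⟩ + 0.465i|011⟩ + 0.465i|100⟩ - 0.5812|111⟩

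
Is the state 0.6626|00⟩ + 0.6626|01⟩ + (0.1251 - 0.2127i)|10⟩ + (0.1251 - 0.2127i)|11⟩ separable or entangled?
Separable

Writing the state as a|00⟩ + b|01⟩ + c|10⟩ + d|11⟩, it is a product state iff ad − bc = 0.
Here (a, b, c, d) = (0.6626, 0.6626, (0.1251 - 0.2127i), (0.1251 - 0.2127i)): ad − bc = (0.6626)(0.1251 - 0.2127i) − (0.6626)(0.1251 - 0.2127i) = 0, so the state is separable.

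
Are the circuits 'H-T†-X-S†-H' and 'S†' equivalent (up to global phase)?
No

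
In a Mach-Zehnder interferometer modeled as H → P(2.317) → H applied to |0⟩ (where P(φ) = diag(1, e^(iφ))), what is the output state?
(0.1606 + 0.3671i)|0⟩ + (0.8394 - 0.3671i)|1⟩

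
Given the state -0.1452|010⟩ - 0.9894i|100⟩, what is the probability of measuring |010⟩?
0.02108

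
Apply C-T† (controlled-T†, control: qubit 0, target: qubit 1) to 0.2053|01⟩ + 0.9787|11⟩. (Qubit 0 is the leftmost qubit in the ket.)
0.2053|01⟩ + (0.692 - 0.692i)|11⟩

C-T† leaves the control-|0⟩ kets |00⟩, |01⟩ unchanged and applies T† to qubit 1 on the control-|1⟩ pair (|10⟩, |11⟩).
T† = [[1, 0], [0, (1/√2 - (1/√2)i)]].
With a = amp(|10⟩) = 0 and b = amp(|11⟩) = 0.9787:
new amp(|10⟩) = (1)·a = 0
new amp(|11⟩) = (1/√2 - (1/√2)i)·b = (0.692 - 0.692i)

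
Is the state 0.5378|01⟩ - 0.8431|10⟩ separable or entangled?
Entangled

Writing the state as a|00⟩ + b|01⟩ + c|10⟩ + d|11⟩, it is a product state iff ad − bc = 0.
Here (a, b, c, d) = (0, 0.5378, -0.8431, 0): ad − bc = (0)(0) − (0.5378)(-0.8431) = 0.4534 ≠ 0, so the state is entangled.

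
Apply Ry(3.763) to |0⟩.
-0.3057|0⟩ + 0.9521|1⟩

Ry(3.763) = [[cos(θ/2), −sin(θ/2)], [sin(θ/2), cos(θ/2)]]; θ = 3.763, cos(θ/2) ≈ -0.305729, sin(θ/2) ≈ 0.952119.
With a = amp(|0⟩) = 1 and b = amp(|1⟩) = 0:
new amp(|0⟩) = (-0.305729)·a + (-0.952119)·b = -0.3057
new amp(|1⟩) = (0.952119)·a + (-0.305729)·b = 0.9521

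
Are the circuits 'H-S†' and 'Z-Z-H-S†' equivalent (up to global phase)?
Yes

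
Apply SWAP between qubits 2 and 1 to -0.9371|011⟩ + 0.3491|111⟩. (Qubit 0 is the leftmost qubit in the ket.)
-0.9371|011⟩ + 0.3491|111⟩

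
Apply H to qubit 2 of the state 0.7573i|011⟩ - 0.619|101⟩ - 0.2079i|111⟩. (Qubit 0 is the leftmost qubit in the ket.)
0.5355i|010⟩ - 0.5355i|011⟩ - 0.4377|100⟩ + 0.4377|101⟩ - 0.147i|110⟩ + 0.147i|111⟩

H on qubit 2 mixes each pair of kets that differ only in qubit 2: amplitudes (a, b) of (|…0…⟩, |…1…⟩) become ((a + b)/√2, (a − b)/√2). Kets absent from the input have amplitude 0.
(|010⟩, |011⟩): (a, b) = (0, 0.7573i) → (0.5355i, -0.5355i)
(|100⟩, |101⟩): (a, b) = (0, -0.619) → (-0.4377, 0.4377)
(|110⟩, |111⟩): (a, b) = (0, -0.2079i) → (-0.147i, 0.147i)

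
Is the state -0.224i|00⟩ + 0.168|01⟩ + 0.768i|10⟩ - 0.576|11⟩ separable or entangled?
Separable

Writing the state as a|00⟩ + b|01⟩ + c|10⟩ + d|11⟩, it is a product state iff ad − bc = 0.
Here (a, b, c, d) = (-0.224i, 0.168, 0.768i, -0.576): ad − bc = (-0.224i)(-0.576) − (0.168)(0.768i) = 0, so the state is separable.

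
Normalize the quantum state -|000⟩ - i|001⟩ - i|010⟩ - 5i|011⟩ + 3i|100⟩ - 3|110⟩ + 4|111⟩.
-0.127|000⟩ - 0.127i|001⟩ - 0.127i|010⟩ - 0.635i|011⟩ + 0.381i|100⟩ - 0.381|110⟩ + 0.508|111⟩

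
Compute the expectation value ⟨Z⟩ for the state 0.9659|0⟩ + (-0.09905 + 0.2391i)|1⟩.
0.866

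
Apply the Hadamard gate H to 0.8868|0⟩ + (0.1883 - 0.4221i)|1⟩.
(0.7602 - 0.2985i)|0⟩ + (0.4939 + 0.2985i)|1⟩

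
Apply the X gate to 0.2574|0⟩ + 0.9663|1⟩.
0.9663|0⟩ + 0.2574|1⟩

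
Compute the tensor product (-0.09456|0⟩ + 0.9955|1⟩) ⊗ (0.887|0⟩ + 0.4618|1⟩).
-0.08387|00⟩ - 0.04367|01⟩ + 0.883|10⟩ + 0.4597|11⟩

amp(|b₁b₂…⟩) = product of the factor amplitudes for bits b₁, b₂, …; only kets whose every factor amplitude is nonzero survive.
|00⟩: (-0.09456)(0.887) = -0.08387
|01⟩: (-0.09456)(0.4618) = -0.04367
|10⟩: (0.9955)(0.887) = 0.883
|11⟩: (0.9955)(0.4618) = 0.4597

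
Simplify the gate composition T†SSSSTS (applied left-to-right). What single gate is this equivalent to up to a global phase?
S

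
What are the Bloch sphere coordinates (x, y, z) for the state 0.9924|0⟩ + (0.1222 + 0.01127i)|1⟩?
(0.2425, 0.02237, 0.9698)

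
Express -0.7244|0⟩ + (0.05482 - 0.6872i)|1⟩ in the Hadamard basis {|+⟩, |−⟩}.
(-0.4735 - 0.4859i)|+⟩ + (-0.551 + 0.4859i)|−⟩

With |ψ⟩ = α|0⟩ + β|1⟩, the Hadamard-basis coefficients are ⟨+|ψ⟩ = (α + β)/√2 and ⟨−|ψ⟩ = (α − β)/√2.
Here α = -0.7244, β = (0.05482 - 0.6872i): (α + β)/√2 = (-0.4735 - 0.4859i), (α − β)/√2 = (-0.551 + 0.4859i).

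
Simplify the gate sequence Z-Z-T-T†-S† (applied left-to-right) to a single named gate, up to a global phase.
S†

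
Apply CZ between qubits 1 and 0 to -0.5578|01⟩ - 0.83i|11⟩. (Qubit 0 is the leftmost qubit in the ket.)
-0.5578|01⟩ + 0.83i|11⟩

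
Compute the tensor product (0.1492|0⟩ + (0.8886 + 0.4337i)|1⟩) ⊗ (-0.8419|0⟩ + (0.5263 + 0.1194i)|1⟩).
-0.1256|00⟩ + (0.07852 + 0.01781i)|01⟩ + (-0.7481 - 0.3651i)|10⟩ + (0.4159 + 0.3344i)|11⟩

amp(|b₁b₂…⟩) = product of the factor amplitudes for bits b₁, b₂, …; only kets whose every factor amplitude is nonzero survive.
|00⟩: (0.1492)(-0.8419) = -0.1256
|01⟩: (0.1492)(0.5263 + 0.1194i) = (0.07852 + 0.01781i)
|10⟩: (0.8886 + 0.4337i)(-0.8419) = (-0.7481 - 0.3651i)
|11⟩: (0.8886 + 0.4337i)(0.5263 + 0.1194i) = (0.4159 + 0.3344i)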